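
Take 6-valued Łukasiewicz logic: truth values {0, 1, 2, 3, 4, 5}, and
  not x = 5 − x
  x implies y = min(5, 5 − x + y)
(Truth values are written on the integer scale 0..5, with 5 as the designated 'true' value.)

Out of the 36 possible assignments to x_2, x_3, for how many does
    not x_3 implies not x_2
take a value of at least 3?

value 5: 21 assignments (counts)
value 4: 5 assignments (counts)
value 3: 4 assignments (counts)
value 2: 3 assignments
value 1: 2 assignments
value 0: 1 assignment
So 30 of the 36 assignments meet the threshold.

30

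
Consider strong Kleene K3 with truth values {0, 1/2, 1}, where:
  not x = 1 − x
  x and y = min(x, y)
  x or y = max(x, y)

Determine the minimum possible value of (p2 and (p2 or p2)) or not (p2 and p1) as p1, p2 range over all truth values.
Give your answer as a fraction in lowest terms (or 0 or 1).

1/2

Take p1 = 1/2, p2 = 1/2:
p2 or p2 = 1/2 or 1/2 = 1/2
p2 and (p2 or p2) = 1/2 and 1/2 = 1/2
p2 and p1 = 1/2 and 1/2 = 1/2
not (p2 and p1) = not 1/2 = 1/2
(p2 and (p2 or p2)) or not (p2 and p1) = 1/2 or 1/2 = 1/2
No assignment yields a value below 1/2, so this is the minimum.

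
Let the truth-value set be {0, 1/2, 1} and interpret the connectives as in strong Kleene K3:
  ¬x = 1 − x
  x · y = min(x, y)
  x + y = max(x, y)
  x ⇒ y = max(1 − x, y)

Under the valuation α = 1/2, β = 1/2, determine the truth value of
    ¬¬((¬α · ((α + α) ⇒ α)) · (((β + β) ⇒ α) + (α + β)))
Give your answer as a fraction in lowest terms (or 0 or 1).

1/2

¬α = ¬1/2 = 1/2
α + α = 1/2 + 1/2 = 1/2
(α + α) ⇒ α = 1/2 ⇒ 1/2 = 1/2
¬α · ((α + α) ⇒ α) = 1/2 · 1/2 = 1/2
β + β = 1/2 + 1/2 = 1/2
(β + β) ⇒ α = 1/2 ⇒ 1/2 = 1/2
α + β = 1/2 + 1/2 = 1/2
((β + β) ⇒ α) + (α + β) = 1/2 + 1/2 = 1/2
(¬α · ((α + α) ⇒ α)) · (((β + β) ⇒ α) + (α + β)) = 1/2 · 1/2 = 1/2
¬((¬α · ((α + α) ⇒ α)) · (((β + β) ⇒ α) + (α + β))) = ¬1/2 = 1/2
¬¬((¬α · ((α + α) ⇒ α)) · (((β + β) ⇒ α) + (α + β))) = ¬1/2 = 1/2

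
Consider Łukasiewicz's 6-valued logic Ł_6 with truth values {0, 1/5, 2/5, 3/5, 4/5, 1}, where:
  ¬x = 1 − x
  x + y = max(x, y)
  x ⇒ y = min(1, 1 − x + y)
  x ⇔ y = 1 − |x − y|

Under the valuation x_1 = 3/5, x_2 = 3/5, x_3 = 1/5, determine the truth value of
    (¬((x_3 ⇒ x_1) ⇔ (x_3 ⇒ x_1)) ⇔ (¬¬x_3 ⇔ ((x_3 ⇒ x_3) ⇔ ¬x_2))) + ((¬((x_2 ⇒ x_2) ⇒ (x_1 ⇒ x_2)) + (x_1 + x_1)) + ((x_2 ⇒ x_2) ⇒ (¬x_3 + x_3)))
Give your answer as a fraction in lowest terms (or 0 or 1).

x_3 ⇒ x_1 = 1/5 ⇒ 3/5 = 1
x_3 ⇒ x_1 = 1/5 ⇒ 3/5 = 1
(x_3 ⇒ x_1) ⇔ (x_3 ⇒ x_1) = 1 ⇔ 1 = 1
¬((x_3 ⇒ x_1) ⇔ (x_3 ⇒ x_1)) = ¬1 = 0
¬x_3 = ¬1/5 = 4/5
¬¬x_3 = ¬4/5 = 1/5
x_3 ⇒ x_3 = 1/5 ⇒ 1/5 = 1
¬x_2 = ¬3/5 = 2/5
(x_3 ⇒ x_3) ⇔ ¬x_2 = 1 ⇔ 2/5 = 2/5
¬¬x_3 ⇔ ((x_3 ⇒ x_3) ⇔ ¬x_2) = 1/5 ⇔ 2/5 = 4/5
¬((x_3 ⇒ x_1) ⇔ (x_3 ⇒ x_1)) ⇔ (¬¬x_3 ⇔ ((x_3 ⇒ x_3) ⇔ ¬x_2)) = 0 ⇔ 4/5 = 1/5
x_2 ⇒ x_2 = 3/5 ⇒ 3/5 = 1
x_1 ⇒ x_2 = 3/5 ⇒ 3/5 = 1
(x_2 ⇒ x_2) ⇒ (x_1 ⇒ x_2) = 1 ⇒ 1 = 1
¬((x_2 ⇒ x_2) ⇒ (x_1 ⇒ x_2)) = ¬1 = 0
x_1 + x_1 = 3/5 + 3/5 = 3/5
¬((x_2 ⇒ x_2) ⇒ (x_1 ⇒ x_2)) + (x_1 + x_1) = 0 + 3/5 = 3/5
x_2 ⇒ x_2 = 3/5 ⇒ 3/5 = 1
¬x_3 = ¬1/5 = 4/5
¬x_3 + x_3 = 4/5 + 1/5 = 4/5
(x_2 ⇒ x_2) ⇒ (¬x_3 + x_3) = 1 ⇒ 4/5 = 4/5
(¬((x_2 ⇒ x_2) ⇒ (x_1 ⇒ x_2)) + (x_1 + x_1)) + ((x_2 ⇒ x_2) ⇒ (¬x_3 + x_3)) = 3/5 + 4/5 = 4/5
(¬((x_3 ⇒ x_1) ⇔ (x_3 ⇒ x_1)) ⇔ (¬¬x_3 ⇔ ((x_3 ⇒ x_3) ⇔ ¬x_2))) + ((¬((x_2 ⇒ x_2) ⇒ (x_1 ⇒ x_2)) + (x_1 + x_1)) + ((x_2 ⇒ x_2) ⇒ (¬x_3 + x_3))) = 1/5 + 4/5 = 4/5

4/5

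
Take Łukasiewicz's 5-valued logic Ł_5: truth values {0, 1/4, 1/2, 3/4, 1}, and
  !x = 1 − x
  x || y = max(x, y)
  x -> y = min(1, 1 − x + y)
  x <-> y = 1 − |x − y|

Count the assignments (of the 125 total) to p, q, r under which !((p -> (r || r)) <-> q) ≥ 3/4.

value 1: 16 assignments (counts)
value 3/4: 22 assignments (counts)
value 1/2: 28 assignments
value 1/4: 34 assignments
value 0: 25 assignments
So 38 of the 125 assignments meet the threshold.

38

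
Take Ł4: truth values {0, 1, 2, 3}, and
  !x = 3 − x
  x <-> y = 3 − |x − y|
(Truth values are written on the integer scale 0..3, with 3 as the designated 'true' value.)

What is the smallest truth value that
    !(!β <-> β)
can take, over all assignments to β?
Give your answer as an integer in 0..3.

Take β = 1:
!β = !1 = 2
!β <-> β = 2 <-> 1 = 2
!(!β <-> β) = !2 = 1
No assignment yields a value below 1, so this is the minimum.

1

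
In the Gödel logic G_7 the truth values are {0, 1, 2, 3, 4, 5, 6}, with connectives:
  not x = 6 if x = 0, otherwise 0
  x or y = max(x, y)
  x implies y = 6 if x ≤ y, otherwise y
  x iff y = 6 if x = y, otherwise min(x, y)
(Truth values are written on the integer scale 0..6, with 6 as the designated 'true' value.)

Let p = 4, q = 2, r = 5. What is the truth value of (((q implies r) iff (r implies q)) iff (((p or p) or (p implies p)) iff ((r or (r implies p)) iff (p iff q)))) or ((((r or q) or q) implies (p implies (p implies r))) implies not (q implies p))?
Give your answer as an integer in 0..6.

q implies r = 2 implies 5 = 6
r implies q = 5 implies 2 = 2
(q implies r) iff (r implies q) = 6 iff 2 = 2
p or p = 4 or 4 = 4
p implies p = 4 implies 4 = 6
(p or p) or (p implies p) = 4 or 6 = 6
r implies p = 5 implies 4 = 4
r or (r implies p) = 5 or 4 = 5
p iff q = 4 iff 2 = 2
(r or (r implies p)) iff (p iff q) = 5 iff 2 = 2
((p or p) or (p implies p)) iff ((r or (r implies p)) iff (p iff q)) = 6 iff 2 = 2
((q implies r) iff (r implies q)) iff (((p or p) or (p implies p)) iff ((r or (r implies p)) iff (p iff q))) = 2 iff 2 = 6
r or q = 5 or 2 = 5
(r or q) or q = 5 or 2 = 5
p implies r = 4 implies 5 = 6
p implies (p implies r) = 4 implies 6 = 6
((r or q) or q) implies (p implies (p implies r)) = 5 implies 6 = 6
q implies p = 2 implies 4 = 6
not (q implies p) = not 6 = 0
(((r or q) or q) implies (p implies (p implies r))) implies not (q implies p) = 6 implies 0 = 0
(((q implies r) iff (r implies q)) iff (((p or p) or (p implies p)) iff ((r or (r implies p)) iff (p iff q)))) or ((((r or q) or q) implies (p implies (p implies r))) implies not (q implies p)) = 6 or 0 = 6

6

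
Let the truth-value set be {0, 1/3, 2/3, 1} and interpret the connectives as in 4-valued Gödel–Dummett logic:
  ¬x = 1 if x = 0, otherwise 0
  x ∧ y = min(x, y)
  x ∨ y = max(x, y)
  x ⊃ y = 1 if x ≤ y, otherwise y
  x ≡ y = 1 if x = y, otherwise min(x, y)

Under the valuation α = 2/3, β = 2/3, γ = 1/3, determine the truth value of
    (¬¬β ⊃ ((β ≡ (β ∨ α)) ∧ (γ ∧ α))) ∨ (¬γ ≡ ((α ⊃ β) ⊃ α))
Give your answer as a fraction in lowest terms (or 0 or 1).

¬β = ¬2/3 = 0
¬¬β = ¬0 = 1
β ∨ α = 2/3 ∨ 2/3 = 2/3
β ≡ (β ∨ α) = 2/3 ≡ 2/3 = 1
γ ∧ α = 1/3 ∧ 2/3 = 1/3
(β ≡ (β ∨ α)) ∧ (γ ∧ α) = 1 ∧ 1/3 = 1/3
¬¬β ⊃ ((β ≡ (β ∨ α)) ∧ (γ ∧ α)) = 1 ⊃ 1/3 = 1/3
¬γ = ¬1/3 = 0
α ⊃ β = 2/3 ⊃ 2/3 = 1
(α ⊃ β) ⊃ α = 1 ⊃ 2/3 = 2/3
¬γ ≡ ((α ⊃ β) ⊃ α) = 0 ≡ 2/3 = 0
(¬¬β ⊃ ((β ≡ (β ∨ α)) ∧ (γ ∧ α))) ∨ (¬γ ≡ ((α ⊃ β) ⊃ α)) = 1/3 ∨ 0 = 1/3

1/3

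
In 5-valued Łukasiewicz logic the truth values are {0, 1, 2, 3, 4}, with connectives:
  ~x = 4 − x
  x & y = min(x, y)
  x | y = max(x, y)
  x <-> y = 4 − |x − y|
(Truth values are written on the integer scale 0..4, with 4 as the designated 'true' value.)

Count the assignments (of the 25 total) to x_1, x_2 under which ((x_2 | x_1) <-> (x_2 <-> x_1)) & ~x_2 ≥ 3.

value 4: 1 assignment (counts)
value 3: 2 assignments (counts)
value 2: 8 assignments
value 1: 7 assignments
value 0: 7 assignments
So 3 of the 25 assignments meet the threshold.

3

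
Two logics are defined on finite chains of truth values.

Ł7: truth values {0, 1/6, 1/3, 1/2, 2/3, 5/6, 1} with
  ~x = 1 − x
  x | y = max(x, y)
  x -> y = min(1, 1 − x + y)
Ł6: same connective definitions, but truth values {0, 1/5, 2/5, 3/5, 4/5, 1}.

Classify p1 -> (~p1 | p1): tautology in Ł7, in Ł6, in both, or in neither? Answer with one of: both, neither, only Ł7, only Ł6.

both

In Ł7: every assignment gives 1 — tautology.
In Ł6: every assignment gives 1 — tautology.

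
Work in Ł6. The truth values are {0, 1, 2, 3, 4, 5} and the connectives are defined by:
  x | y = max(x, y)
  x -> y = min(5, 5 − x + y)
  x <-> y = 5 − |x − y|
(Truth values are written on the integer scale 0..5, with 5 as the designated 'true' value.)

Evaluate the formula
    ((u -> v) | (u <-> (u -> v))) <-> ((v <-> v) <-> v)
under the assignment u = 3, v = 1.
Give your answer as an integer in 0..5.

1

u -> v = 3 -> 1 = 3
u -> v = 3 -> 1 = 3
u <-> (u -> v) = 3 <-> 3 = 5
(u -> v) | (u <-> (u -> v)) = 3 | 5 = 5
v <-> v = 1 <-> 1 = 5
(v <-> v) <-> v = 5 <-> 1 = 1
((u -> v) | (u <-> (u -> v))) <-> ((v <-> v) <-> v) = 5 <-> 1 = 1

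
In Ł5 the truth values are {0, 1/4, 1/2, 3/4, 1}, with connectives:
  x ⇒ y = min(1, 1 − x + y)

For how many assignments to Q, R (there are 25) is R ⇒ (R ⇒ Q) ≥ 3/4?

value 1: 19 assignments (counts)
value 3/4: 2 assignments (counts)
value 1/2: 2 assignments
value 1/4: 1 assignment
value 0: 1 assignment
So 21 of the 25 assignments meet the threshold.

21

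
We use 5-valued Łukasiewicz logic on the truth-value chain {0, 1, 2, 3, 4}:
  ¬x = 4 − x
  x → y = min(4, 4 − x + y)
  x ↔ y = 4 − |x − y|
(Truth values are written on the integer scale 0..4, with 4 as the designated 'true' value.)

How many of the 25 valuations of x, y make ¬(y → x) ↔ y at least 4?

9

value 4: 9 assignments (counts)
value 3: 7 assignments
value 2: 5 assignments
value 1: 3 assignments
value 0: 1 assignment
So 9 of the 25 assignments meet the threshold.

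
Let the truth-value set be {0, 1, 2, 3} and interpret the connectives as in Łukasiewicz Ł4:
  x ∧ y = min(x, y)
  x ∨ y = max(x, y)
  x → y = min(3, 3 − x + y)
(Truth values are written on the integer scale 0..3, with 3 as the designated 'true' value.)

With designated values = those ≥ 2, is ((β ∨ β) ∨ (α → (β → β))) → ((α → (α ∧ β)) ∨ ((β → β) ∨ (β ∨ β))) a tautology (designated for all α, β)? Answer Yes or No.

Yes

α = 0, β = 0 ↦ 3
α = 0, β = 1 ↦ 3
α = 0, β = 2 ↦ 3
α = 0, β = 3 ↦ 3
α = 1, β = 0 ↦ 3
α = 1, β = 1 ↦ 3
α = 1, β = 2 ↦ 3
α = 1, β = 3 ↦ 3
α = 2, β = 0 ↦ 3
α = 2, β = 1 ↦ 3
α = 2, β = 2 ↦ 3
α = 2, β = 3 ↦ 3
α = 3, β = 0 ↦ 3
α = 3, β = 1 ↦ 3
α = 3, β = 2 ↦ 3
α = 3, β = 3 ↦ 3
Every assignment gives a value ≥ 2.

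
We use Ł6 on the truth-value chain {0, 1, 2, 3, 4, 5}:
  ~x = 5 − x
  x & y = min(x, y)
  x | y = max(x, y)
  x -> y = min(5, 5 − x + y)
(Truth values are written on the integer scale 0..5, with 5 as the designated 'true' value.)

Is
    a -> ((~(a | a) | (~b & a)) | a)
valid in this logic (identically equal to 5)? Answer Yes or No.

At a = 5, b = 2, for instance:
a | a = 5 | 5 = 5
~(a | a) = ~5 = 0
~b = ~2 = 3
~b & a = 3 & 5 = 3
~(a | a) | (~b & a) = 0 | 3 = 3
(~(a | a) | (~b & a)) | a = 3 | 5 = 5
a -> ((~(a | a) | (~b & a)) | a) = 5 -> 5 = 5
and checking the remaining 35 assignments likewise gives ≥ 5 in every case.

Yes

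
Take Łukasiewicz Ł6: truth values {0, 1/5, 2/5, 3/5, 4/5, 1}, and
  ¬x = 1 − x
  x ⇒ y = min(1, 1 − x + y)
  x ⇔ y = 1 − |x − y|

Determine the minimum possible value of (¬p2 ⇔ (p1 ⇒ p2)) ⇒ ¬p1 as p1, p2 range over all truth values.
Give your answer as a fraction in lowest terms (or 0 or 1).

1/5

Take p1 = 4/5, p2 = 2/5:
¬p2 = ¬2/5 = 3/5
p1 ⇒ p2 = 4/5 ⇒ 2/5 = 3/5
¬p2 ⇔ (p1 ⇒ p2) = 3/5 ⇔ 3/5 = 1
¬p1 = ¬4/5 = 1/5
(¬p2 ⇔ (p1 ⇒ p2)) ⇒ ¬p1 = 1 ⇒ 1/5 = 1/5
No assignment yields a value below 1/5, so this is the minimum.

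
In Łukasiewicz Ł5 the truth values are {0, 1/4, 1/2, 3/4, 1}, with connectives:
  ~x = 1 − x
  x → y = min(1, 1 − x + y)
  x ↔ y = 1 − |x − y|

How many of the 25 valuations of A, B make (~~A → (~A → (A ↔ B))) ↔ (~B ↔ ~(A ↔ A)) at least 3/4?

value 1: 5 assignments (counts)
value 3/4: 5 assignments (counts)
value 1/2: 5 assignments
value 1/4: 5 assignments
value 0: 5 assignments
So 10 of the 25 assignments meet the threshold.

10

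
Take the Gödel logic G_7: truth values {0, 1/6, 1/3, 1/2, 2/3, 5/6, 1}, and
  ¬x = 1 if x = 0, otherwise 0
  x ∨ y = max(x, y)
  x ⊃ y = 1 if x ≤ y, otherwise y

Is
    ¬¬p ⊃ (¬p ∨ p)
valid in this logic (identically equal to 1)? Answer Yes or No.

Counterexample: take p = 1/6.
¬p = ¬1/6 = 0
¬¬p = ¬0 = 1
¬p = ¬1/6 = 0
¬p ∨ p = 0 ∨ 1/6 = 1/6
¬¬p ⊃ (¬p ∨ p) = 1 ⊃ 1/6 = 1/6
This gives 1/6 ≠ 1.

No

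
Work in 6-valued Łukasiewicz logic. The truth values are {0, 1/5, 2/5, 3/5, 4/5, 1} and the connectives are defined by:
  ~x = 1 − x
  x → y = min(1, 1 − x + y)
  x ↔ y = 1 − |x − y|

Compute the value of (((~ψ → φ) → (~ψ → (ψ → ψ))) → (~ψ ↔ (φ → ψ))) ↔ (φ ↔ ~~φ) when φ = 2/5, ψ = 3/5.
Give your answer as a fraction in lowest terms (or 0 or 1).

2/5

~ψ = ~3/5 = 2/5
~ψ → φ = 2/5 → 2/5 = 1
~ψ = ~3/5 = 2/5
ψ → ψ = 3/5 → 3/5 = 1
~ψ → (ψ → ψ) = 2/5 → 1 = 1
(~ψ → φ) → (~ψ → (ψ → ψ)) = 1 → 1 = 1
~ψ = ~3/5 = 2/5
φ → ψ = 2/5 → 3/5 = 1
~ψ ↔ (φ → ψ) = 2/5 ↔ 1 = 2/5
((~ψ → φ) → (~ψ → (ψ → ψ))) → (~ψ ↔ (φ → ψ)) = 1 → 2/5 = 2/5
~φ = ~2/5 = 3/5
~~φ = ~3/5 = 2/5
φ ↔ ~~φ = 2/5 ↔ 2/5 = 1
(((~ψ → φ) → (~ψ → (ψ → ψ))) → (~ψ ↔ (φ → ψ))) ↔ (φ ↔ ~~φ) = 2/5 ↔ 1 = 2/5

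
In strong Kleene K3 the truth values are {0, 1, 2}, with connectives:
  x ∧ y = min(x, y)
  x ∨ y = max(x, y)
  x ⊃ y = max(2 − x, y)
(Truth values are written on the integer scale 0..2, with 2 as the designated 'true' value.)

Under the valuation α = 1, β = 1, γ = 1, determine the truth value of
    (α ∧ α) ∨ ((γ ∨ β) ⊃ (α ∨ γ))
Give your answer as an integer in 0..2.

1

α ∧ α = 1 ∧ 1 = 1
γ ∨ β = 1 ∨ 1 = 1
α ∨ γ = 1 ∨ 1 = 1
(γ ∨ β) ⊃ (α ∨ γ) = 1 ⊃ 1 = 1
(α ∧ α) ∨ ((γ ∨ β) ⊃ (α ∨ γ)) = 1 ∨ 1 = 1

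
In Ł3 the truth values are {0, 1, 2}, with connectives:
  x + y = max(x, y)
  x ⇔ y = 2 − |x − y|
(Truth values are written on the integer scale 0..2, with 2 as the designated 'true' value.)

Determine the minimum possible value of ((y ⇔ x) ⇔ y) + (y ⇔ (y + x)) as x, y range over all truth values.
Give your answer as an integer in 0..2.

1

Take x = 1, y = 0:
y ⇔ x = 0 ⇔ 1 = 1
(y ⇔ x) ⇔ y = 1 ⇔ 0 = 1
y + x = 0 + 1 = 1
y ⇔ (y + x) = 0 ⇔ 1 = 1
((y ⇔ x) ⇔ y) + (y ⇔ (y + x)) = 1 + 1 = 1
No assignment yields a value below 1, so this is the minimum.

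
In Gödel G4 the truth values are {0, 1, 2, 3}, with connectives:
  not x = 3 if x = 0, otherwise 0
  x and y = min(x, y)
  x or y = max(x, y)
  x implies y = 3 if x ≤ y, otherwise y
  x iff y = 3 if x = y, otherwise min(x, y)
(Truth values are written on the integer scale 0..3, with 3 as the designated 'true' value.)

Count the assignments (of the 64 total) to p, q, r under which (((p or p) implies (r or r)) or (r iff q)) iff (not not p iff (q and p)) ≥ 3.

17

value 3: 17 assignments (counts)
value 2: 7 assignments
value 1: 19 assignments
value 0: 21 assignments
So 17 of the 64 assignments meet the threshold.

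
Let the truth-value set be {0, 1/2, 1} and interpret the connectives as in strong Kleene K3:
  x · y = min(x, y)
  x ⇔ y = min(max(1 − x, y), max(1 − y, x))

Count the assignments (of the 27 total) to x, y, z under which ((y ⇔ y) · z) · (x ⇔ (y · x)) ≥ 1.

value 1: 3 assignments (counts)
value 1/2: 13 assignments
value 0: 11 assignments
So 3 of the 27 assignments meet the threshold.

3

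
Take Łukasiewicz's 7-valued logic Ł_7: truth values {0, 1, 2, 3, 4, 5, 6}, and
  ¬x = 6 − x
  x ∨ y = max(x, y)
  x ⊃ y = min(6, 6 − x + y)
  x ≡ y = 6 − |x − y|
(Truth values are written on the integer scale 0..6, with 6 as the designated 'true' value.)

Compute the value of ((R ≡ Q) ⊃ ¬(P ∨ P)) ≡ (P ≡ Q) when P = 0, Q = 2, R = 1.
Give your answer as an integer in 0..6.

R ≡ Q = 1 ≡ 2 = 5
P ∨ P = 0 ∨ 0 = 0
¬(P ∨ P) = ¬0 = 6
(R ≡ Q) ⊃ ¬(P ∨ P) = 5 ⊃ 6 = 6
P ≡ Q = 0 ≡ 2 = 4
((R ≡ Q) ⊃ ¬(P ∨ P)) ≡ (P ≡ Q) = 6 ≡ 4 = 4

4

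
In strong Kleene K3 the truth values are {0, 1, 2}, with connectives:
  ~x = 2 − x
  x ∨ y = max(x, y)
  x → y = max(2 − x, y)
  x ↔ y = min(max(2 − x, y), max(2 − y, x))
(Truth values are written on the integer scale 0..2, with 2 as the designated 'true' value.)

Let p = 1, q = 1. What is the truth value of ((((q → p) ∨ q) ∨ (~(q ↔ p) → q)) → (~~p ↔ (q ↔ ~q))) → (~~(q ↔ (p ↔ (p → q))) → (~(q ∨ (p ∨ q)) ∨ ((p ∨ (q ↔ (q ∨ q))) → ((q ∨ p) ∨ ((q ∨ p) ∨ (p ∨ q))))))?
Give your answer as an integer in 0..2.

q → p = 1 → 1 = 1
(q → p) ∨ q = 1 ∨ 1 = 1
q ↔ p = 1 ↔ 1 = 1
~(q ↔ p) = ~1 = 1
~(q ↔ p) → q = 1 → 1 = 1
((q → p) ∨ q) ∨ (~(q ↔ p) → q) = 1 ∨ 1 = 1
~p = ~1 = 1
~~p = ~1 = 1
~q = ~1 = 1
q ↔ ~q = 1 ↔ 1 = 1
~~p ↔ (q ↔ ~q) = 1 ↔ 1 = 1
(((q → p) ∨ q) ∨ (~(q ↔ p) → q)) → (~~p ↔ (q ↔ ~q)) = 1 → 1 = 1
p → q = 1 → 1 = 1
p ↔ (p → q) = 1 ↔ 1 = 1
q ↔ (p ↔ (p → q)) = 1 ↔ 1 = 1
~(q ↔ (p ↔ (p → q))) = ~1 = 1
~~(q ↔ (p ↔ (p → q))) = ~1 = 1
p ∨ q = 1 ∨ 1 = 1
q ∨ (p ∨ q) = 1 ∨ 1 = 1
~(q ∨ (p ∨ q)) = ~1 = 1
q ∨ q = 1 ∨ 1 = 1
q ↔ (q ∨ q) = 1 ↔ 1 = 1
p ∨ (q ↔ (q ∨ q)) = 1 ∨ 1 = 1
q ∨ p = 1 ∨ 1 = 1
q ∨ p = 1 ∨ 1 = 1
p ∨ q = 1 ∨ 1 = 1
(q ∨ p) ∨ (p ∨ q) = 1 ∨ 1 = 1
(q ∨ p) ∨ ((q ∨ p) ∨ (p ∨ q)) = 1 ∨ 1 = 1
(p ∨ (q ↔ (q ∨ q))) → ((q ∨ p) ∨ ((q ∨ p) ∨ (p ∨ q))) = 1 → 1 = 1
~(q ∨ (p ∨ q)) ∨ ((p ∨ (q ↔ (q ∨ q))) → ((q ∨ p) ∨ ((q ∨ p) ∨ (p ∨ q)))) = 1 ∨ 1 = 1
~~(q ↔ (p ↔ (p → q))) → (~(q ∨ (p ∨ q)) ∨ ((p ∨ (q ↔ (q ∨ q))) → ((q ∨ p) ∨ ((q ∨ p) ∨ (p ∨ q))))) = 1 → 1 = 1
((((q → p) ∨ q) ∨ (~(q ↔ p) → q)) → (~~p ↔ (q ↔ ~q))) → (~~(q ↔ (p ↔ (p → q))) → (~(q ∨ (p ∨ q)) ∨ ((p ∨ (q ↔ (q ∨ q))) → ((q ∨ p) ∨ ((q ∨ p) ∨ (p ∨ q)))))) = 1 → 1 = 1

1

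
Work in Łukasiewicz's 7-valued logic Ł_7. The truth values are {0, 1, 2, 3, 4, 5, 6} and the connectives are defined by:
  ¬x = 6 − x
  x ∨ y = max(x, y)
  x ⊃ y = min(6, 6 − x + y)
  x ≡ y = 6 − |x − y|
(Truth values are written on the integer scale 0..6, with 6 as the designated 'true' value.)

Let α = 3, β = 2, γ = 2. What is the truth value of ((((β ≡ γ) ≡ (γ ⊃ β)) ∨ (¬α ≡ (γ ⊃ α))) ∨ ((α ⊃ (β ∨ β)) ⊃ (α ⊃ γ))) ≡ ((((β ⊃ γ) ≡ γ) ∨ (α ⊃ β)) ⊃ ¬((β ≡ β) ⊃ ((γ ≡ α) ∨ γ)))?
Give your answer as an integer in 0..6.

β ≡ γ = 2 ≡ 2 = 6
γ ⊃ β = 2 ⊃ 2 = 6
(β ≡ γ) ≡ (γ ⊃ β) = 6 ≡ 6 = 6
¬α = ¬3 = 3
γ ⊃ α = 2 ⊃ 3 = 6
¬α ≡ (γ ⊃ α) = 3 ≡ 6 = 3
((β ≡ γ) ≡ (γ ⊃ β)) ∨ (¬α ≡ (γ ⊃ α)) = 6 ∨ 3 = 6
β ∨ β = 2 ∨ 2 = 2
α ⊃ (β ∨ β) = 3 ⊃ 2 = 5
α ⊃ γ = 3 ⊃ 2 = 5
(α ⊃ (β ∨ β)) ⊃ (α ⊃ γ) = 5 ⊃ 5 = 6
(((β ≡ γ) ≡ (γ ⊃ β)) ∨ (¬α ≡ (γ ⊃ α))) ∨ ((α ⊃ (β ∨ β)) ⊃ (α ⊃ γ)) = 6 ∨ 6 = 6
β ⊃ γ = 2 ⊃ 2 = 6
(β ⊃ γ) ≡ γ = 6 ≡ 2 = 2
α ⊃ β = 3 ⊃ 2 = 5
((β ⊃ γ) ≡ γ) ∨ (α ⊃ β) = 2 ∨ 5 = 5
β ≡ β = 2 ≡ 2 = 6
γ ≡ α = 2 ≡ 3 = 5
(γ ≡ α) ∨ γ = 5 ∨ 2 = 5
(β ≡ β) ⊃ ((γ ≡ α) ∨ γ) = 6 ⊃ 5 = 5
¬((β ≡ β) ⊃ ((γ ≡ α) ∨ γ)) = ¬5 = 1
(((β ⊃ γ) ≡ γ) ∨ (α ⊃ β)) ⊃ ¬((β ≡ β) ⊃ ((γ ≡ α) ∨ γ)) = 5 ⊃ 1 = 2
((((β ≡ γ) ≡ (γ ⊃ β)) ∨ (¬α ≡ (γ ⊃ α))) ∨ ((α ⊃ (β ∨ β)) ⊃ (α ⊃ γ))) ≡ ((((β ⊃ γ) ≡ γ) ∨ (α ⊃ β)) ⊃ ¬((β ≡ β) ⊃ ((γ ≡ α) ∨ γ))) = 6 ≡ 2 = 2

2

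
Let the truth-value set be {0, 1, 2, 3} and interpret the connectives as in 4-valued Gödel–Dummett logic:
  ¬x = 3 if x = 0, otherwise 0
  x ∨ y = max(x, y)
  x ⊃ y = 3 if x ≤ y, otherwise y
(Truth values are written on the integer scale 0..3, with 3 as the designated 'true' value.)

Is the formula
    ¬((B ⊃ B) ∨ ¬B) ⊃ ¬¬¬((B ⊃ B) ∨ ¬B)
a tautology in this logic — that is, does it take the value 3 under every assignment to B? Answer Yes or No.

B = 0 ↦ 3
B = 1 ↦ 3
B = 2 ↦ 3
B = 3 ↦ 3
Every assignment gives a value ≥ 3.

Yes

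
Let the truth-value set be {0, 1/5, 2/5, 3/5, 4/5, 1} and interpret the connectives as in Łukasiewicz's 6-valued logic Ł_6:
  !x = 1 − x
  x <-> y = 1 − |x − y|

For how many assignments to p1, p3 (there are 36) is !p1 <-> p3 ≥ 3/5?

value 1: 6 assignments (counts)
value 4/5: 10 assignments (counts)
value 3/5: 8 assignments (counts)
value 2/5: 6 assignments
value 1/5: 4 assignments
value 0: 2 assignments
So 24 of the 36 assignments meet the threshold.

24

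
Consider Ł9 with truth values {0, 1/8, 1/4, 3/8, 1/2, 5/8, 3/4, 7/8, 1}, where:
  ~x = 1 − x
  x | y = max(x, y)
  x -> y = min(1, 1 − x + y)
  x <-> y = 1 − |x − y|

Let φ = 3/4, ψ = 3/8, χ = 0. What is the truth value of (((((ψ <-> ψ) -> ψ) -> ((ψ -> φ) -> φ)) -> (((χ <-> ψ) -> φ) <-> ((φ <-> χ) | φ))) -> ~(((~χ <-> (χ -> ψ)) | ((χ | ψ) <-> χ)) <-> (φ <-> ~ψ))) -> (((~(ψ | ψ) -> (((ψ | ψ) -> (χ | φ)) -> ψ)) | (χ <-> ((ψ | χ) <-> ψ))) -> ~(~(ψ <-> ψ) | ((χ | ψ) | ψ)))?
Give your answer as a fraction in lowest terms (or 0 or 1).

1

ψ <-> ψ = 3/8 <-> 3/8 = 1
(ψ <-> ψ) -> ψ = 1 -> 3/8 = 3/8
ψ -> φ = 3/8 -> 3/4 = 1
(ψ -> φ) -> φ = 1 -> 3/4 = 3/4
((ψ <-> ψ) -> ψ) -> ((ψ -> φ) -> φ) = 3/8 -> 3/4 = 1
χ <-> ψ = 0 <-> 3/8 = 5/8
(χ <-> ψ) -> φ = 5/8 -> 3/4 = 1
φ <-> χ = 3/4 <-> 0 = 1/4
(φ <-> χ) | φ = 1/4 | 3/4 = 3/4
((χ <-> ψ) -> φ) <-> ((φ <-> χ) | φ) = 1 <-> 3/4 = 3/4
(((ψ <-> ψ) -> ψ) -> ((ψ -> φ) -> φ)) -> (((χ <-> ψ) -> φ) <-> ((φ <-> χ) | φ)) = 1 -> 3/4 = 3/4
~χ = ~0 = 1
χ -> ψ = 0 -> 3/8 = 1
~χ <-> (χ -> ψ) = 1 <-> 1 = 1
χ | ψ = 0 | 3/8 = 3/8
(χ | ψ) <-> χ = 3/8 <-> 0 = 5/8
(~χ <-> (χ -> ψ)) | ((χ | ψ) <-> χ) = 1 | 5/8 = 1
~ψ = ~3/8 = 5/8
φ <-> ~ψ = 3/4 <-> 5/8 = 7/8
((~χ <-> (χ -> ψ)) | ((χ | ψ) <-> χ)) <-> (φ <-> ~ψ) = 1 <-> 7/8 = 7/8
~(((~χ <-> (χ -> ψ)) | ((χ | ψ) <-> χ)) <-> (φ <-> ~ψ)) = ~7/8 = 1/8
((((ψ <-> ψ) -> ψ) -> ((ψ -> φ) -> φ)) -> (((χ <-> ψ) -> φ) <-> ((φ <-> χ) | φ))) -> ~(((~χ <-> (χ -> ψ)) | ((χ | ψ) <-> χ)) <-> (φ <-> ~ψ)) = 3/4 -> 1/8 = 3/8
ψ | ψ = 3/8 | 3/8 = 3/8
~(ψ | ψ) = ~3/8 = 5/8
ψ | ψ = 3/8 | 3/8 = 3/8
χ | φ = 0 | 3/4 = 3/4
(ψ | ψ) -> (χ | φ) = 3/8 -> 3/4 = 1
((ψ | ψ) -> (χ | φ)) -> ψ = 1 -> 3/8 = 3/8
~(ψ | ψ) -> (((ψ | ψ) -> (χ | φ)) -> ψ) = 5/8 -> 3/8 = 3/4
ψ | χ = 3/8 | 0 = 3/8
(ψ | χ) <-> ψ = 3/8 <-> 3/8 = 1
χ <-> ((ψ | χ) <-> ψ) = 0 <-> 1 = 0
(~(ψ | ψ) -> (((ψ | ψ) -> (χ | φ)) -> ψ)) | (χ <-> ((ψ | χ) <-> ψ)) = 3/4 | 0 = 3/4
ψ <-> ψ = 3/8 <-> 3/8 = 1
~(ψ <-> ψ) = ~1 = 0
χ | ψ = 0 | 3/8 = 3/8
(χ | ψ) | ψ = 3/8 | 3/8 = 3/8
~(ψ <-> ψ) | ((χ | ψ) | ψ) = 0 | 3/8 = 3/8
~(~(ψ <-> ψ) | ((χ | ψ) | ψ)) = ~3/8 = 5/8
((~(ψ | ψ) -> (((ψ | ψ) -> (χ | φ)) -> ψ)) | (χ <-> ((ψ | χ) <-> ψ))) -> ~(~(ψ <-> ψ) | ((χ | ψ) | ψ)) = 3/4 -> 5/8 = 7/8
(((((ψ <-> ψ) -> ψ) -> ((ψ -> φ) -> φ)) -> (((χ <-> ψ) -> φ) <-> ((φ <-> χ) | φ))) -> ~(((~χ <-> (χ -> ψ)) | ((χ | ψ) <-> χ)) <-> (φ <-> ~ψ))) -> (((~(ψ | ψ) -> (((ψ | ψ) -> (χ | φ)) -> ψ)) | (χ <-> ((ψ | χ) <-> ψ))) -> ~(~(ψ <-> ψ) | ((χ | ψ) | ψ))) = 3/8 -> 7/8 = 1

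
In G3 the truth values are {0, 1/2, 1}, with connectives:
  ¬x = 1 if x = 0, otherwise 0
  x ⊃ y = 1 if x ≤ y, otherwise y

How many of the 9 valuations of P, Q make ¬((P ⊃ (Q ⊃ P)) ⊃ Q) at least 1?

P = 0, Q = 0 ↦ 1  ≥
P = 0, Q = 1/2 ↦ 0  <
P = 0, Q = 1 ↦ 0  <
P = 1/2, Q = 0 ↦ 1  ≥
P = 1/2, Q = 1/2 ↦ 0  <
P = 1/2, Q = 1 ↦ 0  <
P = 1, Q = 0 ↦ 1  ≥
P = 1, Q = 1/2 ↦ 0  <
P = 1, Q = 1 ↦ 0  <
So 3 of the 9 assignments meet the threshold.

3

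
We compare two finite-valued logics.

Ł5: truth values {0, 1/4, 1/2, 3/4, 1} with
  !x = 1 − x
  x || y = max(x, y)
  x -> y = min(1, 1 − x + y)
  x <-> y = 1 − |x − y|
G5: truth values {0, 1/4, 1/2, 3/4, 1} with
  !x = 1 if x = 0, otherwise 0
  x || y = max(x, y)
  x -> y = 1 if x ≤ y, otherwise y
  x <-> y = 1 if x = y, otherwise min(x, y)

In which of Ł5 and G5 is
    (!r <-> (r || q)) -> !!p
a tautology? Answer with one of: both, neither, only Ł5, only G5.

neither

In Ł5: at p = 0, q = 0, r = 1/4 the value is 1/2 — not a tautology.
In G5: at p = 0, q = 1/4, r = 0 the value is 0 — not a tautology.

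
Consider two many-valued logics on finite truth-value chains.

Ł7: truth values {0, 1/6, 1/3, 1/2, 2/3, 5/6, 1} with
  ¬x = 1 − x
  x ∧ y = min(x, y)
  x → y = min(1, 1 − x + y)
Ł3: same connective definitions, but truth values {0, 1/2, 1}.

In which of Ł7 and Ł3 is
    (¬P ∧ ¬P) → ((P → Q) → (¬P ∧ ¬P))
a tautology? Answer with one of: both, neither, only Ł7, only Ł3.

both

In Ł7: every assignment gives 1 — tautology.
In Ł3: every assignment gives 1 — tautology.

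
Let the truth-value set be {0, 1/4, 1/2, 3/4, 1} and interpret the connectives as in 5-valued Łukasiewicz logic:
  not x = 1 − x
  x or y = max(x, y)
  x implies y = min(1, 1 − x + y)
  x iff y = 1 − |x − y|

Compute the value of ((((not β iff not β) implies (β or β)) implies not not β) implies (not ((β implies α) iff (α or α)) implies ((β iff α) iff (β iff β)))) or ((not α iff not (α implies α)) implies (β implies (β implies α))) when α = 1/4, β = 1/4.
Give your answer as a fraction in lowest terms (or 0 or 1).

not β = not 1/4 = 3/4
not β = not 1/4 = 3/4
not β iff not β = 3/4 iff 3/4 = 1
β or β = 1/4 or 1/4 = 1/4
(not β iff not β) implies (β or β) = 1 implies 1/4 = 1/4
not β = not 1/4 = 3/4
not not β = not 3/4 = 1/4
((not β iff not β) implies (β or β)) implies not not β = 1/4 implies 1/4 = 1
β implies α = 1/4 implies 1/4 = 1
α or α = 1/4 or 1/4 = 1/4
(β implies α) iff (α or α) = 1 iff 1/4 = 1/4
not ((β implies α) iff (α or α)) = not 1/4 = 3/4
β iff α = 1/4 iff 1/4 = 1
β iff β = 1/4 iff 1/4 = 1
(β iff α) iff (β iff β) = 1 iff 1 = 1
not ((β implies α) iff (α or α)) implies ((β iff α) iff (β iff β)) = 3/4 implies 1 = 1
(((not β iff not β) implies (β or β)) implies not not β) implies (not ((β implies α) iff (α or α)) implies ((β iff α) iff (β iff β))) = 1 implies 1 = 1
not α = not 1/4 = 3/4
α implies α = 1/4 implies 1/4 = 1
not (α implies α) = not 1 = 0
not α iff not (α implies α) = 3/4 iff 0 = 1/4
β implies α = 1/4 implies 1/4 = 1
β implies (β implies α) = 1/4 implies 1 = 1
(not α iff not (α implies α)) implies (β implies (β implies α)) = 1/4 implies 1 = 1
((((not β iff not β) implies (β or β)) implies not not β) implies (not ((β implies α) iff (α or α)) implies ((β iff α) iff (β iff β)))) or ((not α iff not (α implies α)) implies (β implies (β implies α))) = 1 or 1 = 1

1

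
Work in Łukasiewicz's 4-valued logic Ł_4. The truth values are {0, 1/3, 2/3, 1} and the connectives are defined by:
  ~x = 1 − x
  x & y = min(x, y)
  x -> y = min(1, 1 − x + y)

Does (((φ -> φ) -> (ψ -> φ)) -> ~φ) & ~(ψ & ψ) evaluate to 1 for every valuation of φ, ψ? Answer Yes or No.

No

Counterexample: take φ = 0, ψ = 1/3.
φ -> φ = 0 -> 0 = 1
ψ -> φ = 1/3 -> 0 = 2/3
(φ -> φ) -> (ψ -> φ) = 1 -> 2/3 = 2/3
~φ = ~0 = 1
((φ -> φ) -> (ψ -> φ)) -> ~φ = 2/3 -> 1 = 1
ψ & ψ = 1/3 & 1/3 = 1/3
~(ψ & ψ) = ~1/3 = 2/3
(((φ -> φ) -> (ψ -> φ)) -> ~φ) & ~(ψ & ψ) = 1 & 2/3 = 2/3
This gives 2/3 ≠ 1.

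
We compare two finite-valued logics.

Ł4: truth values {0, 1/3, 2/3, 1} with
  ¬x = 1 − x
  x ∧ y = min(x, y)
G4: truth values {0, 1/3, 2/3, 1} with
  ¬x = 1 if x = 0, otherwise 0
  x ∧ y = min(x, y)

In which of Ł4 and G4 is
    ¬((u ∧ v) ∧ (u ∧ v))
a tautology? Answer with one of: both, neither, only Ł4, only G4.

In Ł4: at u = 1/3, v = 1/3 the value is 2/3 — not a tautology.
In G4: at u = 1/3, v = 1/3 the value is 0 — not a tautology.

neither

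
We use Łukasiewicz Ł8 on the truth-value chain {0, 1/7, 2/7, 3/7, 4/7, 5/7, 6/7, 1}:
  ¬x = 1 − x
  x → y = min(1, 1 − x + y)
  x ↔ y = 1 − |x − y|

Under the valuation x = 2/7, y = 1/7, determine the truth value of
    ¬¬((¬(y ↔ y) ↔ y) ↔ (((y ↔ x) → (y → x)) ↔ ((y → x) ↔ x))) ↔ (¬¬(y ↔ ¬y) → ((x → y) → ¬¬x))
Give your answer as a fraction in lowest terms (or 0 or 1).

y ↔ y = 1/7 ↔ 1/7 = 1
¬(y ↔ y) = ¬1 = 0
¬(y ↔ y) ↔ y = 0 ↔ 1/7 = 6/7
y ↔ x = 1/7 ↔ 2/7 = 6/7
y → x = 1/7 → 2/7 = 1
(y ↔ x) → (y → x) = 6/7 → 1 = 1
y → x = 1/7 → 2/7 = 1
(y → x) ↔ x = 1 ↔ 2/7 = 2/7
((y ↔ x) → (y → x)) ↔ ((y → x) ↔ x) = 1 ↔ 2/7 = 2/7
(¬(y ↔ y) ↔ y) ↔ (((y ↔ x) → (y → x)) ↔ ((y → x) ↔ x)) = 6/7 ↔ 2/7 = 3/7
¬((¬(y ↔ y) ↔ y) ↔ (((y ↔ x) → (y → x)) ↔ ((y → x) ↔ x))) = ¬3/7 = 4/7
¬¬((¬(y ↔ y) ↔ y) ↔ (((y ↔ x) → (y → x)) ↔ ((y → x) ↔ x))) = ¬4/7 = 3/7
¬y = ¬1/7 = 6/7
y ↔ ¬y = 1/7 ↔ 6/7 = 2/7
¬(y ↔ ¬y) = ¬2/7 = 5/7
¬¬(y ↔ ¬y) = ¬5/7 = 2/7
x → y = 2/7 → 1/7 = 6/7
¬x = ¬2/7 = 5/7
¬¬x = ¬5/7 = 2/7
(x → y) → ¬¬x = 6/7 → 2/7 = 3/7
¬¬(y ↔ ¬y) → ((x → y) → ¬¬x) = 2/7 → 3/7 = 1
¬¬((¬(y ↔ y) ↔ y) ↔ (((y ↔ x) → (y → x)) ↔ ((y → x) ↔ x))) ↔ (¬¬(y ↔ ¬y) → ((x → y) → ¬¬x)) = 3/7 ↔ 1 = 3/7

3/7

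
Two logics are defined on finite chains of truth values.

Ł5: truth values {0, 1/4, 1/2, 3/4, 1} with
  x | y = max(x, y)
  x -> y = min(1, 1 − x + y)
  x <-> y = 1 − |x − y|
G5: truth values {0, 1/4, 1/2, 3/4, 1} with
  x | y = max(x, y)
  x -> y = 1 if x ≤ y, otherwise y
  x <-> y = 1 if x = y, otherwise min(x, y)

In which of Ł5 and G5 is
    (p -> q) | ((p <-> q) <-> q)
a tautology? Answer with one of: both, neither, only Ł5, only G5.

only G5

In Ł5: at p = 1/4, q = 0 the value is 3/4 — not a tautology.
In G5: every assignment gives 1 — tautology.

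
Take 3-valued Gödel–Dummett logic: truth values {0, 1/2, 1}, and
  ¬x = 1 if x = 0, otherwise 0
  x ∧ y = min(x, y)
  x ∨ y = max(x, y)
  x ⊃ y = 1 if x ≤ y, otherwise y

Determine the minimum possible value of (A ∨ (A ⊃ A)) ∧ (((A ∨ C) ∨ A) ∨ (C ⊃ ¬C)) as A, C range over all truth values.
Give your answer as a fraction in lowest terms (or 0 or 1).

1/2

Take A = 0, C = 1/2:
A ⊃ A = 0 ⊃ 0 = 1
A ∨ (A ⊃ A) = 0 ∨ 1 = 1
A ∨ C = 0 ∨ 1/2 = 1/2
(A ∨ C) ∨ A = 1/2 ∨ 0 = 1/2
¬C = ¬1/2 = 0
C ⊃ ¬C = 1/2 ⊃ 0 = 0
((A ∨ C) ∨ A) ∨ (C ⊃ ¬C) = 1/2 ∨ 0 = 1/2
(A ∨ (A ⊃ A)) ∧ (((A ∨ C) ∨ A) ∨ (C ⊃ ¬C)) = 1 ∧ 1/2 = 1/2
No assignment yields a value below 1/2, so this is the minimum.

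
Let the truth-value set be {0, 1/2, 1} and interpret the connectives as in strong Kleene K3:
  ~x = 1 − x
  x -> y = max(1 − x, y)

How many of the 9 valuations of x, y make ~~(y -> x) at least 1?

5

x = 0, y = 0 ↦ 1  ≥
x = 0, y = 1/2 ↦ 1/2  <
x = 0, y = 1 ↦ 0  <
x = 1/2, y = 0 ↦ 1  ≥
x = 1/2, y = 1/2 ↦ 1/2  <
x = 1/2, y = 1 ↦ 1/2  <
x = 1, y = 0 ↦ 1  ≥
x = 1, y = 1/2 ↦ 1  ≥
x = 1, y = 1 ↦ 1  ≥
So 5 of the 9 assignments meet the threshold.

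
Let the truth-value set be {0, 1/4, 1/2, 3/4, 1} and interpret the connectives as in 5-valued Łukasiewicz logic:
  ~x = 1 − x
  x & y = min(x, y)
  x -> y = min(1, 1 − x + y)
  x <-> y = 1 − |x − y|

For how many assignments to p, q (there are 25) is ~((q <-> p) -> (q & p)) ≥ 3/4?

value 1: 1 assignment (counts)
value 3/4: 3 assignments (counts)
value 1/2: 5 assignments
value 1/4: 7 assignments
value 0: 9 assignments
So 4 of the 25 assignments meet the threshold.

4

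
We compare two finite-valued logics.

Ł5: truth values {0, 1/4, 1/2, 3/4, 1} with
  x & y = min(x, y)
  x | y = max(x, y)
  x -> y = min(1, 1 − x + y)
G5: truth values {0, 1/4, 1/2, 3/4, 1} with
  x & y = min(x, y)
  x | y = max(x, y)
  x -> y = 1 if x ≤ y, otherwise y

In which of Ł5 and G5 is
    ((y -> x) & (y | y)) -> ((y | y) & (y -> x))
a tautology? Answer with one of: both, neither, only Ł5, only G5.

In Ł5: every assignment gives 1 — tautology.
In G5: every assignment gives 1 — tautology.

both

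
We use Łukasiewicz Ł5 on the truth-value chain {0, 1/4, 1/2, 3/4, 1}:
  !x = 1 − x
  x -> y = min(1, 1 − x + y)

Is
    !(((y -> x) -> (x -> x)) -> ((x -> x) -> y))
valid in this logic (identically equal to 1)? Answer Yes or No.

No

Counterexample: take x = 0, y = 1/4.
y -> x = 1/4 -> 0 = 3/4
x -> x = 0 -> 0 = 1
(y -> x) -> (x -> x) = 3/4 -> 1 = 1
x -> x = 0 -> 0 = 1
(x -> x) -> y = 1 -> 1/4 = 1/4
((y -> x) -> (x -> x)) -> ((x -> x) -> y) = 1 -> 1/4 = 1/4
!(((y -> x) -> (x -> x)) -> ((x -> x) -> y)) = !1/4 = 3/4
This gives 3/4 ≠ 1.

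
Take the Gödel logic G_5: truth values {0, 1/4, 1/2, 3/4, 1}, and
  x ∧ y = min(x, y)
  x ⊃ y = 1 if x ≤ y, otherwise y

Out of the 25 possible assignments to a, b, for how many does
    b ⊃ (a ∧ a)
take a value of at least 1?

value 1: 15 assignments (counts)
value 3/4: 1 assignment
value 1/2: 2 assignments
value 1/4: 3 assignments
value 0: 4 assignments
So 15 of the 25 assignments meet the threshold.

15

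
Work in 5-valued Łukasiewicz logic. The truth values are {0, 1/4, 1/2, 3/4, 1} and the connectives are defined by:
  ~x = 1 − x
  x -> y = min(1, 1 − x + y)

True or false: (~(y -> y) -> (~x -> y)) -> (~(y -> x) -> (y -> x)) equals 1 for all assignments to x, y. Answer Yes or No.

No

Counterexample: take x = 0, y = 3/4.
y -> y = 3/4 -> 3/4 = 1
~(y -> y) = ~1 = 0
~x = ~0 = 1
~x -> y = 1 -> 3/4 = 3/4
~(y -> y) -> (~x -> y) = 0 -> 3/4 = 1
y -> x = 3/4 -> 0 = 1/4
~(y -> x) = ~1/4 = 3/4
y -> x = 3/4 -> 0 = 1/4
~(y -> x) -> (y -> x) = 3/4 -> 1/4 = 1/2
(~(y -> y) -> (~x -> y)) -> (~(y -> x) -> (y -> x)) = 1 -> 1/2 = 1/2
This gives 1/2 ≠ 1.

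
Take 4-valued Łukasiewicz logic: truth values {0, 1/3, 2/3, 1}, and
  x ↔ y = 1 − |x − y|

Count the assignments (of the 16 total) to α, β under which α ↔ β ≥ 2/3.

α = 0, β = 0 ↦ 1  ≥
α = 0, β = 1/3 ↦ 2/3  ≥
α = 0, β = 2/3 ↦ 1/3  <
α = 0, β = 1 ↦ 0  <
α = 1/3, β = 0 ↦ 2/3  ≥
α = 1/3, β = 1/3 ↦ 1  ≥
α = 1/3, β = 2/3 ↦ 2/3  ≥
α = 1/3, β = 1 ↦ 1/3  <
α = 2/3, β = 0 ↦ 1/3  <
α = 2/3, β = 1/3 ↦ 2/3  ≥
α = 2/3, β = 2/3 ↦ 1  ≥
α = 2/3, β = 1 ↦ 2/3  ≥
α = 1, β = 0 ↦ 0  <
α = 1, β = 1/3 ↦ 1/3  <
α = 1, β = 2/3 ↦ 2/3  ≥
α = 1, β = 1 ↦ 1  ≥
So 10 of the 16 assignments meet the threshold.

10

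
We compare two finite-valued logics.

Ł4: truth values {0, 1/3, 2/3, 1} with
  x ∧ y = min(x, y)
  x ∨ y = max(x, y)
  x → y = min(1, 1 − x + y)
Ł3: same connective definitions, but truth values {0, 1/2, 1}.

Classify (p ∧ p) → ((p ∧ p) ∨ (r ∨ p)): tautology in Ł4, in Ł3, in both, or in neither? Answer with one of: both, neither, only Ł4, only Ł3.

both

In Ł4: every assignment gives 1 — tautology.
In Ł3: every assignment gives 1 — tautology.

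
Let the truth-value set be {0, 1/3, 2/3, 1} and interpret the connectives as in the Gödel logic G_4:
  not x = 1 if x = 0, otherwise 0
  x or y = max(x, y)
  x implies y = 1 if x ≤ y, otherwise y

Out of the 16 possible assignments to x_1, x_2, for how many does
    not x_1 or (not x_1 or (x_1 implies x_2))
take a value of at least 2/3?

x_1 = 0, x_2 = 0 ↦ 1  ≥
x_1 = 0, x_2 = 1/3 ↦ 1  ≥
x_1 = 0, x_2 = 2/3 ↦ 1  ≥
x_1 = 0, x_2 = 1 ↦ 1  ≥
x_1 = 1/3, x_2 = 0 ↦ 0  <
x_1 = 1/3, x_2 = 1/3 ↦ 1  ≥
x_1 = 1/3, x_2 = 2/3 ↦ 1  ≥
x_1 = 1/3, x_2 = 1 ↦ 1  ≥
x_1 = 2/3, x_2 = 0 ↦ 0  <
x_1 = 2/3, x_2 = 1/3 ↦ 1/3  <
x_1 = 2/3, x_2 = 2/3 ↦ 1  ≥
x_1 = 2/3, x_2 = 1 ↦ 1  ≥
x_1 = 1, x_2 = 0 ↦ 0  <
x_1 = 1, x_2 = 1/3 ↦ 1/3  <
x_1 = 1, x_2 = 2/3 ↦ 2/3  ≥
x_1 = 1, x_2 = 1 ↦ 1  ≥
So 11 of the 16 assignments meet the threshold.

11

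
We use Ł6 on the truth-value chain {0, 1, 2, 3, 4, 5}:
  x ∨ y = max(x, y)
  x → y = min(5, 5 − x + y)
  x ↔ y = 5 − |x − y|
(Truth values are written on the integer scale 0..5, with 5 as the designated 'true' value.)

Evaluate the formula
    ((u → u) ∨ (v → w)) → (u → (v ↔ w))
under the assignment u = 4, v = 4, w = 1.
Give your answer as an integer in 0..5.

3

u → u = 4 → 4 = 5
v → w = 4 → 1 = 2
(u → u) ∨ (v → w) = 5 ∨ 2 = 5
v ↔ w = 4 ↔ 1 = 2
u → (v ↔ w) = 4 → 2 = 3
((u → u) ∨ (v → w)) → (u → (v ↔ w)) = 5 → 3 = 3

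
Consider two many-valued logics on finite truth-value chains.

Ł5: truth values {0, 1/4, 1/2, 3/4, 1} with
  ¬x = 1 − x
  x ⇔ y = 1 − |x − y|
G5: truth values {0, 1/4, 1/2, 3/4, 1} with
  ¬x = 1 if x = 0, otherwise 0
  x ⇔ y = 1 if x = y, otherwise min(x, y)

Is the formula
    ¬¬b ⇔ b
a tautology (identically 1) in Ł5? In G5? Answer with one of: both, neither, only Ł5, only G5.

only Ł5

In Ł5: every assignment gives 1 — tautology.
In G5: at b = 1/4 the value is 1/4 — not a tautology.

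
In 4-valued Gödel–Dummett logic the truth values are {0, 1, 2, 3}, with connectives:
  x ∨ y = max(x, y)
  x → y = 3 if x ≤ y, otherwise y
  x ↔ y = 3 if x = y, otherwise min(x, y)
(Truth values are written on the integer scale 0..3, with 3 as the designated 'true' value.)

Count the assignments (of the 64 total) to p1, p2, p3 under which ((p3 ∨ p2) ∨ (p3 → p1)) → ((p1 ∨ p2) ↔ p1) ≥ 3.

value 3: 40 assignments (counts)
value 2: 4 assignments
value 1: 8 assignments
value 0: 12 assignments
So 40 of the 64 assignments meet the threshold.

40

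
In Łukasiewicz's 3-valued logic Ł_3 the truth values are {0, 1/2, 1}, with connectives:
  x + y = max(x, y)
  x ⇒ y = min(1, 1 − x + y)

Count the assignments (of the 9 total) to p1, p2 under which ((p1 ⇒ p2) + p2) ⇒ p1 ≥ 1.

4

p1 = 0, p2 = 0 ↦ 0  <
p1 = 0, p2 = 1/2 ↦ 0  <
p1 = 0, p2 = 1 ↦ 0  <
p1 = 1/2, p2 = 0 ↦ 1  ≥
p1 = 1/2, p2 = 1/2 ↦ 1/2  <
p1 = 1/2, p2 = 1 ↦ 1/2  <
p1 = 1, p2 = 0 ↦ 1  ≥
p1 = 1, p2 = 1/2 ↦ 1  ≥
p1 = 1, p2 = 1 ↦ 1  ≥
So 4 of the 9 assignments meet the threshold.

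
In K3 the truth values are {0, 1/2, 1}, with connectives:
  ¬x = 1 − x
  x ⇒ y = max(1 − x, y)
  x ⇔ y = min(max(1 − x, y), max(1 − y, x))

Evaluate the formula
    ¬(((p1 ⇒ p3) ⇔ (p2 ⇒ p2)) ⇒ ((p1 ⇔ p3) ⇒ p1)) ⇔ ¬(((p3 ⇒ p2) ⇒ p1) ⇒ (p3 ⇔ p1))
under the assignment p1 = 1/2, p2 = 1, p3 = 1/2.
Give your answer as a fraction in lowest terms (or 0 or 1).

p1 ⇒ p3 = 1/2 ⇒ 1/2 = 1/2
p2 ⇒ p2 = 1 ⇒ 1 = 1
(p1 ⇒ p3) ⇔ (p2 ⇒ p2) = 1/2 ⇔ 1 = 1/2
p1 ⇔ p3 = 1/2 ⇔ 1/2 = 1/2
(p1 ⇔ p3) ⇒ p1 = 1/2 ⇒ 1/2 = 1/2
((p1 ⇒ p3) ⇔ (p2 ⇒ p2)) ⇒ ((p1 ⇔ p3) ⇒ p1) = 1/2 ⇒ 1/2 = 1/2
¬(((p1 ⇒ p3) ⇔ (p2 ⇒ p2)) ⇒ ((p1 ⇔ p3) ⇒ p1)) = ¬1/2 = 1/2
p3 ⇒ p2 = 1/2 ⇒ 1 = 1
(p3 ⇒ p2) ⇒ p1 = 1 ⇒ 1/2 = 1/2
p3 ⇔ p1 = 1/2 ⇔ 1/2 = 1/2
((p3 ⇒ p2) ⇒ p1) ⇒ (p3 ⇔ p1) = 1/2 ⇒ 1/2 = 1/2
¬(((p3 ⇒ p2) ⇒ p1) ⇒ (p3 ⇔ p1)) = ¬1/2 = 1/2
¬(((p1 ⇒ p3) ⇔ (p2 ⇒ p2)) ⇒ ((p1 ⇔ p3) ⇒ p1)) ⇔ ¬(((p3 ⇒ p2) ⇒ p1) ⇒ (p3 ⇔ p1)) = 1/2 ⇔ 1/2 = 1/2

1/2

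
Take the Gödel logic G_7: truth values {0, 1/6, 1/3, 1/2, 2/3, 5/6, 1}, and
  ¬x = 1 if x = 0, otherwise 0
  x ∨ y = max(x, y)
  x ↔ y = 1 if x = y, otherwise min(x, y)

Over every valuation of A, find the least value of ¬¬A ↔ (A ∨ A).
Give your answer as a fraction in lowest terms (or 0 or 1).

1/6

Take A = 1/6:
¬A = ¬1/6 = 0
¬¬A = ¬0 = 1
A ∨ A = 1/6 ∨ 1/6 = 1/6
¬¬A ↔ (A ∨ A) = 1 ↔ 1/6 = 1/6
No assignment yields a value below 1/6, so this is the minimum.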